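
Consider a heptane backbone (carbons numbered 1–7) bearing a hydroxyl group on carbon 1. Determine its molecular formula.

Atom tally by fragment:
  HOCH2 → C:1 H:3 O:1
  CH2 → C:1 H:2
  CH2 → C:1 H:2
  CH2 → C:1 H:2
  CH2 → C:1 H:2
  CH2 → C:1 H:2
  CH3 → C:1 H:3
Element totals:
  C: 7
  H: 16
  O: 1

C7H16O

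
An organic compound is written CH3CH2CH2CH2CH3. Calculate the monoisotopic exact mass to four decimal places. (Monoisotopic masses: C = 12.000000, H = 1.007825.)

Element totals:
  C: 5
  H: 12
Molecular formula: C5H12.
  M = 5(12.0) + 12(1.007825)
    = 60.000000 + 12.093900 = 72.093900

72.0939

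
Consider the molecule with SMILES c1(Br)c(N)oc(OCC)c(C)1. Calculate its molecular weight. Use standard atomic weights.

220.07 g/mol

Atom tally by fragment:
  furan ring core → C:4 H:4 O:1
  (− 4 ring H displaced by substituents)
  + Br → Br:1
  + NH2 → N:1 H:2
  + OC2H5 → C:2 H:5 O:1
  + CH3 → C:1 H:3
Element totals:
  C: 7
  H: 10
  Br: 1
  N: 1
  O: 2
Molecular formula: C7H10BrNO2.
  M = 7(12.011) + 10(1.008) + 79.904 + 14.007 + 2(15.999)
    = 84.077 + 10.080 + 79.904 + 14.007 + 31.998 = 220.066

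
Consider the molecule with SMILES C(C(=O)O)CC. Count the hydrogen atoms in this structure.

8

Atom tally by fragment:
  HOOCCH2 → C:2 H:3 O:2
  CH2 → C:1 H:2
  CH3 → C:1 H:3
Element totals:
  C: 4
  H: 8
  O: 2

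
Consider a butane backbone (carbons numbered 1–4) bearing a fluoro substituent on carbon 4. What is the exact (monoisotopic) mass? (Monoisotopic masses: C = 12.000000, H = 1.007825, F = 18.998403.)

Atom tally by fragment:
  CH3 → C:1 H:3
  CH2 → C:1 H:2
  CH2 → C:1 H:2
  CH2F → C:1 H:2 F:1
Element totals:
  C: 4
  H: 9
  F: 1
Molecular formula: C4H9F.
  M = 4(12.0) + 9(1.007825) + 18.998403
    = 48.000000 + 9.070425 + 18.998403 = 76.068828

76.0688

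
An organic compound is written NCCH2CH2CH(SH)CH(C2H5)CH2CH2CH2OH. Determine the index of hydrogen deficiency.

Atom tally by fragment:
  NCCH2 → C:2 H:2 N:1
  CH2 → C:1 H:2
  CH(SH) → C:1 H:2 S:1
  CH(C2H5) → C:3 H:6
  CH2 → C:1 H:2
  CH2CH2OH → C:2 H:5 O:1
Element totals:
  C: 10
  H: 19
  N: 1
  O: 1
  S: 1
Molecular formula: C10H19NOS.
DoU = (2C + 2 + N − H − X) / 2 = (2·10 + 2 + 1 − 19 − 0) / 2 = 2.

2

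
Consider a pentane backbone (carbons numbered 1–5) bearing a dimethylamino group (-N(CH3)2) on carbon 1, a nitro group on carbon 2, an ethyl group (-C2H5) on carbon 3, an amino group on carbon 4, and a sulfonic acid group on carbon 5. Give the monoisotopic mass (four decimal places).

283.1202

Atom tally by fragment:
  (CH3)2NCH2 → C:3 H:8 N:1
  CH(NO2) → C:1 H:1 N:1 O:2
  CH(C2H5) → C:3 H:6
  CH(NH2) → C:1 H:3 N:1
  CH2SO3H → C:1 H:3 S:1 O:3
Element totals:
  C: 9
  H: 21
  N: 3
  O: 5
  S: 1
Molecular formula: C9H21N3O5S.
  M = 9(12.0) + 21(1.007825) + 3(14.003074) + 5(15.994915) + 31.972071
    = 108.000000 + 21.164325 + 42.009222 + 79.974575 + 31.972071 = 283.120193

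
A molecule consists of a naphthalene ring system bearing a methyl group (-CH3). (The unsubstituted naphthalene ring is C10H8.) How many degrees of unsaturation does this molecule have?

7

Atom tally by fragment:
  naphthalene ring system core → C:10 H:8
  (− 1 ring H displaced by substituents)
  + CH3 → C:1 H:3
Element totals:
  C: 11
  H: 10
Molecular formula: C11H10.
DoU = (2C + 2 + N − H − X) / 2 = (2·11 + 2 + 0 − 10 − 0) / 2 = 7.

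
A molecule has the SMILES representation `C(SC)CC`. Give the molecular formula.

Atom tally by fragment:
  CH3SCH2 → C:2 H:5 S:1
  CH2 → C:1 H:2
  CH3 → C:1 H:3
Element totals:
  C: 4
  H: 10
  S: 1

C4H10S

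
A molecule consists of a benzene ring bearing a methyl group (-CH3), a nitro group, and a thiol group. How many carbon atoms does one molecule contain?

7

Atom tally by fragment:
  benzene ring core → C:6 H:6
  (− 3 ring H displaced by substituents)
  + CH3 → C:1 H:3
  + NO2 → N:1 O:2
  + SH → S:1 H:1
Element totals:
  C: 7
  H: 7
  N: 1
  O: 2
  S: 1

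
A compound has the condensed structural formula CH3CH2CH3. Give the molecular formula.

C3H8

Element totals:
  C: 3
  H: 8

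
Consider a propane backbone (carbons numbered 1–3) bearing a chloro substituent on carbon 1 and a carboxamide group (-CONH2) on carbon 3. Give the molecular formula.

C4H8ClNO

Atom tally by fragment:
  ClCH2 → C:1 H:2 Cl:1
  CH2 → C:1 H:2
  CH2CONH2 → C:2 H:4 O:1 N:1
Element totals:
  C: 4
  H: 8
  Cl: 1
  N: 1
  O: 1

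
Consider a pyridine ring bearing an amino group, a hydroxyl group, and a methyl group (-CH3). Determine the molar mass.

Atom tally by fragment:
  pyridine ring core → C:5 H:5 N:1
  (− 3 ring H displaced by substituents)
  + NH2 → N:1 H:2
  + OH → O:1 H:1
  + CH3 → C:1 H:3
Element totals:
  C: 6
  H: 8
  N: 2
  O: 1
Molecular formula: C6H8N2O.
  M = 6(12.011) + 8(1.008) + 2(14.007) + 15.999
    = 72.066 + 8.064 + 28.014 + 15.999 = 124.143

124.14 g/mol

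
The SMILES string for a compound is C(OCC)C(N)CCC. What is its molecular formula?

Atom tally by fragment:
  C2H5OCH2 → C:3 H:7 O:1
  CH(NH2) → C:1 H:3 N:1
  CH2 → C:1 H:2
  CH2 → C:1 H:2
  CH3 → C:1 H:3
Element totals:
  C: 7
  H: 17
  N: 1
  O: 1

C7H17NO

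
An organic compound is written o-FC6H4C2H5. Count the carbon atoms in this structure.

8

Element totals:
  C: 8
  H: 9
  F: 1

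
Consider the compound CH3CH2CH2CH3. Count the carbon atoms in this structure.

4

Atom tally by fragment:
  CH3 → C:1 H:3
  CH2 → C:1 H:2
  CH2 → C:1 H:2
  CH3 → C:1 H:3
Element totals:
  C: 4
  H: 10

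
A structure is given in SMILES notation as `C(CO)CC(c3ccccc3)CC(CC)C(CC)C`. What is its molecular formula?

C18H30O

Atom tally by fragment:
  HOCH2CH2 → C:2 H:5 O:1
  CH2 → C:1 H:2
  CH(C6H5) → C:7 H:6
  CH2 → C:1 H:2
  CH(C2H5) → C:3 H:6
  CH(C2H5) → C:3 H:6
  CH3 → C:1 H:3
Element totals:
  C: 18
  H: 30
  O: 1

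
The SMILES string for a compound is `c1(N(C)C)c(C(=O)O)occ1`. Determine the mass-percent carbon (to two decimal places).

Atom tally by fragment:
  furan ring core → C:4 H:4 O:1
  (− 2 ring H displaced by substituents)
  + N(CH3)2 → N:1 C:2 H:6
  + COOH → C:1 H:1 O:2
Element totals:
  C: 7
  H: 9
  N: 1
  O: 3
Molecular formula: C7H9NO3.
Molar mass = 155.153 g/mol.
Mass from C: 7 × 12.011 = 84.077 g/mol.
%C = 84.077 / 155.153 × 100 = 54.19%.

54.19%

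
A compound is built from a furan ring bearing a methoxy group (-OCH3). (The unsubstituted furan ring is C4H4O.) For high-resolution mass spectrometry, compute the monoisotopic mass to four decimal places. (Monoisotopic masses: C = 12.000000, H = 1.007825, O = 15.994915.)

Atom tally by fragment:
  furan ring core → C:4 H:4 O:1
  (− 1 ring H displaced by substituents)
  + OCH3 → C:1 H:3 O:1
Element totals:
  C: 5
  H: 6
  O: 2
Molecular formula: C5H6O2.
  M = 5(12.0) + 6(1.007825) + 2(15.994915)
    = 60.000000 + 6.046950 + 31.989830 = 98.036780

98.0368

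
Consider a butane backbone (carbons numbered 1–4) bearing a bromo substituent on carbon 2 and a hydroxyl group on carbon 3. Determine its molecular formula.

Atom tally by fragment:
  CH3 → C:1 H:3
  CH(Br) → C:1 H:1 Br:1
  CH(OH) → C:1 H:2 O:1
  CH3 → C:1 H:3
Element totals:
  C: 4
  H: 9
  Br: 1
  O: 1

C4H9BrO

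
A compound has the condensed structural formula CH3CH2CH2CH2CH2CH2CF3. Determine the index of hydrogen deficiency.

Atom tally by fragment:
  CH3 → C:1 H:3
  CH2 → C:1 H:2
  CH2 → C:1 H:2
  CH2 → C:1 H:2
  CH2 → C:1 H:2
  CH2CF3 → C:2 H:2 F:3
Element totals:
  C: 7
  H: 13
  F: 3
Molecular formula: C7H13F3.
DoU = (2C + 2 + N − H − X) / 2 = (2·7 + 2 + 0 − 13 − 3) / 2 = 0.

0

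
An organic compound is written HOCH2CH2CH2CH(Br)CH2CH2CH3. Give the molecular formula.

C7H15BrO

Element totals:
  C: 7
  H: 15
  Br: 1
  O: 1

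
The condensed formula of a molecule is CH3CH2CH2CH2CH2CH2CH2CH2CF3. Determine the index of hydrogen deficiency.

0

Element totals:
  C: 9
  H: 17
  F: 3
Molecular formula: C9H17F3.
DoU = (2C + 2 + N − H − X) / 2 = (2·9 + 2 + 0 − 17 − 3) / 2 = 0.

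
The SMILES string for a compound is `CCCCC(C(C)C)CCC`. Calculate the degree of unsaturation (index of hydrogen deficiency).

Atom tally by fragment:
  CH3 → C:1 H:3
  CH2 → C:1 H:2
  CH2 → C:1 H:2
  CH2 → C:1 H:2
  CH(CH(CH3)2) → C:4 H:8
  CH2 → C:1 H:2
  CH2 → C:1 H:2
  CH3 → C:1 H:3
Element totals:
  C: 11
  H: 24
Molecular formula: C11H24.
DoU = (2C + 2 + N − H − X) / 2 = (2·11 + 2 + 0 − 24 − 0) / 2 = 0.

0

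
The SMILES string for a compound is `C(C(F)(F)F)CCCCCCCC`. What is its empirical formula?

C10H19F3

Atom tally by fragment:
  F3CCH2 → C:2 H:2 F:3
  CH2 → C:1 H:2
  CH2 → C:1 H:2
  CH2 → C:1 H:2
  CH2 → C:1 H:2
  CH2 → C:1 H:2
  CH2 → C:1 H:2
  CH2 → C:1 H:2
  CH3 → C:1 H:3
Element totals:
  C: 10
  H: 19
  F: 3
Molecular formula: C10H19F3.
gcd of subscripts (10, 3, 19) = 1, so the empirical formula equals the molecular formula.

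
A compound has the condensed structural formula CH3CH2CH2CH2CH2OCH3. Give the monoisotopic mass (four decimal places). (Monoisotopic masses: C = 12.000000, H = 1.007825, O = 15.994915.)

102.1045

Element totals:
  C: 6
  H: 14
  O: 1
Molecular formula: C6H14O.
  M = 6(12.0) + 14(1.007825) + 15.994915
    = 72.000000 + 14.109550 + 15.994915 = 102.104465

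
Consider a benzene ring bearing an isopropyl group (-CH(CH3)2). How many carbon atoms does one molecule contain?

9

Atom tally by fragment:
  benzene ring core → C:6 H:6
  (− 1 ring H displaced by substituents)
  + CH(CH3)2 → C:3 H:7
Element totals:
  C: 9
  H: 12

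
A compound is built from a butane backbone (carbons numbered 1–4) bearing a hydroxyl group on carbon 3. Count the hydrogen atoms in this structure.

Atom tally by fragment:
  CH3 → C:1 H:3
  CH2 → C:1 H:2
  CH(OH) → C:1 H:2 O:1
  CH3 → C:1 H:3
Element totals:
  C: 4
  H: 10
  O: 1

10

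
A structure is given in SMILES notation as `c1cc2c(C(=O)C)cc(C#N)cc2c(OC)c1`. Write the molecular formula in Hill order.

Atom tally by fragment:
  naphthalene ring system core → C:10 H:8
  (− 3 ring H displaced by substituents)
  + COCH3 → C:2 H:3 O:1
  + CN → C:1 N:1
  + OCH3 → C:1 H:3 O:1
Element totals:
  C: 14
  H: 11
  N: 1
  O: 2

C14H11NO2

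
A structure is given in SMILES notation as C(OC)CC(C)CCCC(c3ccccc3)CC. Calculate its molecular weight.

248.41 g/mol

Atom tally by fragment:
  CH3OCH2 → C:2 H:5 O:1
  CH2 → C:1 H:2
  CH(CH3) → C:2 H:4
  CH2 → C:1 H:2
  CH2 → C:1 H:2
  CH2 → C:1 H:2
  CH(C6H5) → C:7 H:6
  CH2 → C:1 H:2
  CH3 → C:1 H:3
Element totals:
  C: 17
  H: 28
  O: 1
Molecular formula: C17H28O.
  M = 17(12.011) + 28(1.008) + 15.999
    = 204.187 + 28.224 + 15.999 = 248.410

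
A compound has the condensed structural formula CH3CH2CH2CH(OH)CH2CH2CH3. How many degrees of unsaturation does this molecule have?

Atom tally by fragment:
  CH3 → C:1 H:3
  CH2 → C:1 H:2
  CH2 → C:1 H:2
  CH(OH) → C:1 H:2 O:1
  CH2 → C:1 H:2
  CH2 → C:1 H:2
  CH3 → C:1 H:3
Element totals:
  C: 7
  H: 16
  O: 1
Molecular formula: C7H16O.
DoU = (2C + 2 + N − H − X) / 2 = (2·7 + 2 + 0 − 16 − 0) / 2 = 0.

0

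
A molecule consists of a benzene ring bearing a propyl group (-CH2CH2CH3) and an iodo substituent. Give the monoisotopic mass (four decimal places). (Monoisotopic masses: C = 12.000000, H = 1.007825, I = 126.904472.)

Atom tally by fragment:
  benzene ring core → C:6 H:6
  (− 2 ring H displaced by substituents)
  + CH2CH2CH3 → C:3 H:7
  + I → I:1
Element totals:
  C: 9
  H: 11
  I: 1
Molecular formula: C9H11I.
  M = 9(12.0) + 11(1.007825) + 126.904472
    = 108.000000 + 11.086075 + 126.904472 = 245.990547

245.9905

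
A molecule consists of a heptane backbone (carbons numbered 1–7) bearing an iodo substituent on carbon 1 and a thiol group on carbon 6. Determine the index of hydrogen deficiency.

0

Atom tally by fragment:
  ICH2 → C:1 H:2 I:1
  CH2 → C:1 H:2
  CH2 → C:1 H:2
  CH2 → C:1 H:2
  CH2 → C:1 H:2
  CH(SH) → C:1 H:2 S:1
  CH3 → C:1 H:3
Element totals:
  C: 7
  H: 15
  I: 1
  S: 1
Molecular formula: C7H15IS.
DoU = (2C + 2 + N − H − X) / 2 = (2·7 + 2 + 0 − 15 − 1) / 2 = 0.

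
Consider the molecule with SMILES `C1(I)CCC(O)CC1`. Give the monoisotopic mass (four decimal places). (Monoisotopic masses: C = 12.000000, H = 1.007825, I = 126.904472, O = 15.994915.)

225.9855

Atom tally by fragment:
  cyclohexane ring core → C:6 H:12
  (− 2 ring H displaced by substituents)
  + I → I:1
  + OH → O:1 H:1
Element totals:
  C: 6
  H: 11
  I: 1
  O: 1
Molecular formula: C6H11IO.
  M = 6(12.0) + 11(1.007825) + 126.904472 + 15.994915
    = 72.000000 + 11.086075 + 126.904472 + 15.994915 = 225.985462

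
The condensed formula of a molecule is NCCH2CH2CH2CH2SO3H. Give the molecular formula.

C5H9NO3S

Element totals:
  C: 5
  H: 9
  N: 1
  O: 3
  S: 1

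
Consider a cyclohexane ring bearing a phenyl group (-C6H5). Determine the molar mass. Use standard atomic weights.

160.26 g/mol

Atom tally by fragment:
  cyclohexane ring core → C:6 H:12
  (− 1 ring H displaced by substituents)
  + C6H5 → C:6 H:5
Element totals:
  C: 12
  H: 16
Molecular formula: C12H16.
  M = 12(12.011) + 16(1.008)
    = 144.132 + 16.128 = 160.260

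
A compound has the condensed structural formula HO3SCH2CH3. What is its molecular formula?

Element totals:
  C: 2
  H: 6
  O: 3
  S: 1

C2H6O3S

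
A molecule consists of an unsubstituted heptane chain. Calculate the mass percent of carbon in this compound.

83.90%

Atom tally by fragment:
  CH3 → C:1 H:3
  CH2 → C:1 H:2
  CH2 → C:1 H:2
  CH2 → C:1 H:2
  CH2 → C:1 H:2
  CH2 → C:1 H:2
  CH3 → C:1 H:3
Element totals:
  C: 7
  H: 16
Molecular formula: C7H16.
Molar mass = 100.205 g/mol.
Mass from C: 7 × 12.011 = 84.077 g/mol.
%C = 84.077 / 100.205 × 100 = 83.90%.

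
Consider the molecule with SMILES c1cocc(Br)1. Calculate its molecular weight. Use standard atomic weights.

146.97 g/mol

Atom tally by fragment:
  furan ring core → C:4 H:4 O:1
  (− 1 ring H displaced by substituents)
  + Br → Br:1
Element totals:
  C: 4
  H: 3
  Br: 1
  O: 1
Molecular formula: C4H3BrO.
  M = 4(12.011) + 3(1.008) + 79.904 + 15.999
    = 48.044 + 3.024 + 79.904 + 15.999 = 146.971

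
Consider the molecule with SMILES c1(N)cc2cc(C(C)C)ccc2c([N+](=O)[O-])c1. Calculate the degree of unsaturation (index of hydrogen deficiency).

8

Atom tally by fragment:
  naphthalene ring system core → C:10 H:8
  (− 3 ring H displaced by substituents)
  + NH2 → N:1 H:2
  + CH(CH3)2 → C:3 H:7
  + NO2 → N:1 O:2
Element totals:
  C: 13
  H: 14
  N: 2
  O: 2
Molecular formula: C13H14N2O2.
DoU = (2C + 2 + N − H − X) / 2 = (2·13 + 2 + 2 − 14 − 0) / 2 = 8.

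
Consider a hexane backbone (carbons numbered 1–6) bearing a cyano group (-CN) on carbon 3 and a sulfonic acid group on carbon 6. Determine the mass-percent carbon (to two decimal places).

Atom tally by fragment:
  CH3 → C:1 H:3
  CH2 → C:1 H:2
  CH(CN) → C:2 H:1 N:1
  CH2 → C:1 H:2
  CH2 → C:1 H:2
  CH2SO3H → C:1 H:3 S:1 O:3
Element totals:
  C: 7
  H: 13
  N: 1
  O: 3
  S: 1
Molecular formula: C7H13NO3S.
Molar mass = 191.245 g/mol.
Mass from C: 7 × 12.011 = 84.077 g/mol.
%C = 84.077 / 191.245 × 100 = 43.96%.

43.96%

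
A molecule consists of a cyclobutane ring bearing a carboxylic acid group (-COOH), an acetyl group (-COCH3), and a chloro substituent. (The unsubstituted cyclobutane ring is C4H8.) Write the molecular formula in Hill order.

Atom tally by fragment:
  cyclobutane ring core → C:4 H:8
  (− 3 ring H displaced by substituents)
  + COOH → C:1 H:1 O:2
  + COCH3 → C:2 H:3 O:1
  + Cl → Cl:1
Element totals:
  C: 7
  H: 9
  Cl: 1
  O: 3

C7H9ClO3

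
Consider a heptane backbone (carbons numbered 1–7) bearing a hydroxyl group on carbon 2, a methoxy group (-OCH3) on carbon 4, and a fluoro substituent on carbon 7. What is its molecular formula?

C8H17FO2

Atom tally by fragment:
  CH3 → C:1 H:3
  CH(OH) → C:1 H:2 O:1
  CH2 → C:1 H:2
  CH(OCH3) → C:2 H:4 O:1
  CH2 → C:1 H:2
  CH2 → C:1 H:2
  CH2F → C:1 H:2 F:1
Element totals:
  C: 8
  H: 17
  F: 1
  O: 2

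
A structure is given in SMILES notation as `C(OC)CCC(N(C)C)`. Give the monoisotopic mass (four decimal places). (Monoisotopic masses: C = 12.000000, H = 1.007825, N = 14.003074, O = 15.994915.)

131.1310

Atom tally by fragment:
  CH3OCH2 → C:2 H:5 O:1
  CH2 → C:1 H:2
  CH2 → C:1 H:2
  CH2N(CH3)2 → C:3 H:8 N:1
Element totals:
  C: 7
  H: 17
  N: 1
  O: 1
Molecular formula: C7H17NO.
  M = 7(12.0) + 17(1.007825) + 14.003074 + 15.994915
    = 84.000000 + 17.133025 + 14.003074 + 15.994915 = 131.131014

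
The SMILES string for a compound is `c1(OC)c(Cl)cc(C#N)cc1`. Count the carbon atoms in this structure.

8

Atom tally by fragment:
  benzene ring core → C:6 H:6
  (− 3 ring H displaced by substituents)
  + OCH3 → C:1 H:3 O:1
  + Cl → Cl:1
  + CN → C:1 N:1
Element totals:
  C: 8
  H: 6
  Cl: 1
  N: 1
  O: 1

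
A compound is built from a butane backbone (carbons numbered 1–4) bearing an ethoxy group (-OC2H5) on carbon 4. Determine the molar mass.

102.18 g/mol

Atom tally by fragment:
  CH3 → C:1 H:3
  CH2 → C:1 H:2
  CH2 → C:1 H:2
  CH2OC2H5 → C:3 H:7 O:1
Element totals:
  C: 6
  H: 14
  O: 1
Molecular formula: C6H14O.
  M = 6(12.011) + 14(1.008) + 15.999
    = 72.066 + 14.112 + 15.999 = 102.177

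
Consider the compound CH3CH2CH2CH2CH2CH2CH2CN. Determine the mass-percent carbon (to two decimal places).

76.74%

Element totals:
  C: 8
  H: 15
  N: 1
Molecular formula: C8H15N.
Molar mass = 125.215 g/mol.
Mass from C: 8 × 12.011 = 96.088 g/mol.
%C = 96.088 / 125.215 × 100 = 76.74%.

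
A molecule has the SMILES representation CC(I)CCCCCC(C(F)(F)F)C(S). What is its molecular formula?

C10H18F3IS

Atom tally by fragment:
  CH3 → C:1 H:3
  CH(I) → C:1 H:1 I:1
  CH2 → C:1 H:2
  CH2 → C:1 H:2
  CH2 → C:1 H:2
  CH2 → C:1 H:2
  CH2 → C:1 H:2
  CH(CF3) → C:2 H:1 F:3
  CH2SH → C:1 H:3 S:1
Element totals:
  C: 10
  H: 18
  F: 3
  I: 1
  S: 1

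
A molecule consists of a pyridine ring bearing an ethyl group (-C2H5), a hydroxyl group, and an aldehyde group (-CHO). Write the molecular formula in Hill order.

C8H9NO2

Atom tally by fragment:
  pyridine ring core → C:5 H:5 N:1
  (− 3 ring H displaced by substituents)
  + C2H5 → C:2 H:5
  + OH → O:1 H:1
  + CHO → C:1 H:1 O:1
Element totals:
  C: 8
  H: 9
  N: 1
  O: 2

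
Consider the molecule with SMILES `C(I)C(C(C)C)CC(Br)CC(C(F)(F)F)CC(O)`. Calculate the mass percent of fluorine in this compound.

12.80%

Atom tally by fragment:
  ICH2 → C:1 H:2 I:1
  CH(CH(CH3)2) → C:4 H:8
  CH2 → C:1 H:2
  CH(Br) → C:1 H:1 Br:1
  CH2 → C:1 H:2
  CH(CF3) → C:2 H:1 F:3
  CH2 → C:1 H:2
  CH2OH → C:1 H:3 O:1
Element totals:
  C: 12
  H: 21
  Br: 1
  F: 3
  I: 1
  O: 1
Molecular formula: C12H21BrF3IO.
Molar mass = 445.101 g/mol.
Mass from F: 3 × 18.998 = 56.994 g/mol.
%F = 56.994 / 445.101 × 100 = 12.80%.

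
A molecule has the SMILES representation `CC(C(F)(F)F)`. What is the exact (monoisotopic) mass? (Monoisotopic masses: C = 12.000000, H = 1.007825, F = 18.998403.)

Atom tally by fragment:
  CH3 → C:1 H:3
  CH2CF3 → C:2 H:2 F:3
Element totals:
  C: 3
  H: 5
  F: 3
Molecular formula: C3H5F3.
  M = 3(12.0) + 5(1.007825) + 3(18.998403)
    = 36.000000 + 5.039125 + 56.995209 = 98.034334

98.0343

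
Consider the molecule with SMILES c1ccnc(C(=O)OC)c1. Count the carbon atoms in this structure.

Atom tally by fragment:
  pyridine ring core → C:5 H:5 N:1
  (− 1 ring H displaced by substituents)
  + COOCH3 → C:2 H:3 O:2
Element totals:
  C: 7
  H: 7
  N: 1
  O: 2

7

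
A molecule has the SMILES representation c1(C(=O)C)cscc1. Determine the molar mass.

Atom tally by fragment:
  thiophene ring core → C:4 H:4 S:1
  (− 1 ring H displaced by substituents)
  + COCH3 → C:2 H:3 O:1
Element totals:
  C: 6
  H: 6
  O: 1
  S: 1
Molecular formula: C6H6OS.
  M = 6(12.011) + 6(1.008) + 15.999 + 32.06
    = 72.066 + 6.048 + 15.999 + 32.060 = 126.173

126.17 g/mol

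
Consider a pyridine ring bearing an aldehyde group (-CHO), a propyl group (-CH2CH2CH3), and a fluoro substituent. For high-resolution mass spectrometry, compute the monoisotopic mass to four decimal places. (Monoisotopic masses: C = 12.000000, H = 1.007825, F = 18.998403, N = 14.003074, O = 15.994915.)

Atom tally by fragment:
  pyridine ring core → C:5 H:5 N:1
  (− 3 ring H displaced by substituents)
  + CHO → C:1 H:1 O:1
  + CH2CH2CH3 → C:3 H:7
  + F → F:1
Element totals:
  C: 9
  H: 10
  F: 1
  N: 1
  O: 1
Molecular formula: C9H10FNO.
  M = 9(12.0) + 10(1.007825) + 18.998403 + 14.003074 + 15.994915
    = 108.000000 + 10.078250 + 18.998403 + 14.003074 + 15.994915 = 167.074642

167.0746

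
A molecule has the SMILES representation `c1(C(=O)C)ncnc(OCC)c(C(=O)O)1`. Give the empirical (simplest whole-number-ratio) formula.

Atom tally by fragment:
  pyrimidine ring core → C:4 H:4 N:2
  (− 3 ring H displaced by substituents)
  + COCH3 → C:2 H:3 O:1
  + OC2H5 → C:2 H:5 O:1
  + COOH → C:1 H:1 O:2
Element totals:
  C: 9
  H: 10
  N: 2
  O: 4
Molecular formula: C9H10N2O4.
gcd of subscripts (9, 10, 2, 4) = 1, so the empirical formula equals the molecular formula.

C9H10N2O4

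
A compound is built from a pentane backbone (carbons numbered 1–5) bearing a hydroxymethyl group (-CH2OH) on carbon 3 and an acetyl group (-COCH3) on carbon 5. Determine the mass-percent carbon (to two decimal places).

66.63%

Atom tally by fragment:
  CH3 → C:1 H:3
  CH2 → C:1 H:2
  CH(CH2OH) → C:2 H:4 O:1
  CH2 → C:1 H:2
  CH2COCH3 → C:3 H:5 O:1
Element totals:
  C: 8
  H: 16
  O: 2
Molecular formula: C8H16O2.
Molar mass = 144.214 g/mol.
Mass from C: 8 × 12.011 = 96.088 g/mol.
%C = 96.088 / 144.214 × 100 = 66.63%.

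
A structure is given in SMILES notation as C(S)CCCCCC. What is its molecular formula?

C7H16S

Atom tally by fragment:
  HSCH2 → C:1 H:3 S:1
  CH2 → C:1 H:2
  CH2 → C:1 H:2
  CH2 → C:1 H:2
  CH2 → C:1 H:2
  CH2 → C:1 H:2
  CH3 → C:1 H:3
Element totals:
  C: 7
  H: 16
  S: 1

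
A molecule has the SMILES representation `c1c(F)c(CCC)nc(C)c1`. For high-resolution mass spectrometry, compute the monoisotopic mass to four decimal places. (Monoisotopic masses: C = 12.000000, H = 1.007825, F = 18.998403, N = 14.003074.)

Atom tally by fragment:
  pyridine ring core → C:5 H:5 N:1
  (− 3 ring H displaced by substituents)
  + F → F:1
  + CH2CH2CH3 → C:3 H:7
  + CH3 → C:1 H:3
Element totals:
  C: 9
  H: 12
  F: 1
  N: 1
Molecular formula: C9H12FN.
  M = 9(12.0) + 12(1.007825) + 18.998403 + 14.003074
    = 108.000000 + 12.093900 + 18.998403 + 14.003074 = 153.095377

153.0954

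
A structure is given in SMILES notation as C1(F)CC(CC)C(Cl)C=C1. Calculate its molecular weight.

Atom tally by fragment:
  cyclohexene ring core → C:6 H:10
  (− 3 ring H displaced by substituents)
  + F → F:1
  + C2H5 → C:2 H:5
  + Cl → Cl:1
Element totals:
  C: 8
  H: 12
  Cl: 1
  F: 1
Molecular formula: C8H12ClF.
  M = 8(12.011) + 12(1.008) + 35.45 + 18.998
    = 96.088 + 12.096 + 35.450 + 18.998 = 162.632

162.63 g/mol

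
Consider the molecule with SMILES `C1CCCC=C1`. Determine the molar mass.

Atom tally by fragment:
  cyclohexene ring core → C:6 H:10
Element totals:
  C: 6
  H: 10
Molecular formula: C6H10.
  M = 6(12.011) + 10(1.008)
    = 72.066 + 10.080 = 82.146

82.15 g/mol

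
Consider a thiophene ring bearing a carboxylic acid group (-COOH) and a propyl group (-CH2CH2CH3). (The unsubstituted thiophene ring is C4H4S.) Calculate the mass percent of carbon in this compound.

56.45%

Atom tally by fragment:
  thiophene ring core → C:4 H:4 S:1
  (− 2 ring H displaced by substituents)
  + COOH → C:1 H:1 O:2
  + CH2CH2CH3 → C:3 H:7
Element totals:
  C: 8
  H: 10
  O: 2
  S: 1
Molecular formula: C8H10O2S.
Molar mass = 170.226 g/mol.
Mass from C: 8 × 12.011 = 96.088 g/mol.
%C = 96.088 / 170.226 × 100 = 56.45%.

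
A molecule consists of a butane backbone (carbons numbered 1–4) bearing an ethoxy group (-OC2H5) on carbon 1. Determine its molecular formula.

Atom tally by fragment:
  C2H5OCH2 → C:3 H:7 O:1
  CH2 → C:1 H:2
  CH2 → C:1 H:2
  CH3 → C:1 H:3
Element totals:
  C: 6
  H: 14
  O: 1

C6H14O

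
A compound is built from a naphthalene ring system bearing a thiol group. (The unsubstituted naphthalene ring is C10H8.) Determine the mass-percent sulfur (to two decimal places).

20.01%

Atom tally by fragment:
  naphthalene ring system core → C:10 H:8
  (− 1 ring H displaced by substituents)
  + SH → S:1 H:1
Element totals:
  C: 10
  H: 8
  S: 1
Molecular formula: C10H8S.
Molar mass = 160.234 g/mol.
Mass from S: 1 × 32.06 = 32.060 g/mol.
%S = 32.060 / 160.234 × 100 = 20.01%.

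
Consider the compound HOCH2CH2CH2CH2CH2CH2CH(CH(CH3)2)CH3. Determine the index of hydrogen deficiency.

Atom tally by fragment:
  HOCH2 → C:1 H:3 O:1
  CH2 → C:1 H:2
  CH2 → C:1 H:2
  CH2 → C:1 H:2
  CH2 → C:1 H:2
  CH2 → C:1 H:2
  CH(CH(CH3)2) → C:4 H:8
  CH3 → C:1 H:3
Element totals:
  C: 11
  H: 24
  O: 1
Molecular formula: C11H24O.
DoU = (2C + 2 + N − H − X) / 2 = (2·11 + 2 + 0 − 24 − 0) / 2 = 0.

0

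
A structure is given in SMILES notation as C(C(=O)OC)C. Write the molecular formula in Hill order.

Atom tally by fragment:
  CH3OOCCH2 → C:3 H:5 O:2
  CH3 → C:1 H:3
Element totals:
  C: 4
  H: 8
  O: 2

C4H8O2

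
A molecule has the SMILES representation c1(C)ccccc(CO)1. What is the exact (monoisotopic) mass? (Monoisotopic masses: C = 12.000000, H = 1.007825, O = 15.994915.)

122.0732

Atom tally by fragment:
  benzene ring core → C:6 H:6
  (− 2 ring H displaced by substituents)
  + CH3 → C:1 H:3
  + CH2OH → C:1 H:3 O:1
Element totals:
  C: 8
  H: 10
  O: 1
Molecular formula: C8H10O.
  M = 8(12.0) + 10(1.007825) + 15.994915
    = 96.000000 + 10.078250 + 15.994915 = 122.073165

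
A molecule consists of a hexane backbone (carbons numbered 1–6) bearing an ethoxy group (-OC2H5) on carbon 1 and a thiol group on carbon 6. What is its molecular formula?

C8H18OS

Atom tally by fragment:
  C2H5OCH2 → C:3 H:7 O:1
  CH2 → C:1 H:2
  CH2 → C:1 H:2
  CH2 → C:1 H:2
  CH2 → C:1 H:2
  CH2SH → C:1 H:3 S:1
Element totals:
  C: 8
  H: 18
  O: 1
  S: 1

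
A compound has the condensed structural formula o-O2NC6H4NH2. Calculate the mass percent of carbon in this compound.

Atom tally by fragment:
  benzene ring core → C:6 H:6
  (− 2 ring H displaced by substituents)
  + NO2 → N:1 O:2
  + NH2 → N:1 H:2
Element totals:
  C: 6
  H: 6
  N: 2
  O: 2
Molecular formula: C6H6N2O2.
Molar mass = 138.126 g/mol.
Mass from C: 6 × 12.011 = 72.066 g/mol.
%C = 72.066 / 138.126 × 100 = 52.17%.

52.17%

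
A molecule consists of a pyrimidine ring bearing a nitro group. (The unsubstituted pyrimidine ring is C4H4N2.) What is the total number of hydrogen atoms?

Atom tally by fragment:
  pyrimidine ring core → C:4 H:4 N:2
  (− 1 ring H displaced by substituents)
  + NO2 → N:1 O:2
Element totals:
  C: 4
  H: 3
  N: 3
  O: 2

3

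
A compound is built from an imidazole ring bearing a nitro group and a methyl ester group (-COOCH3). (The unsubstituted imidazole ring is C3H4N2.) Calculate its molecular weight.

Atom tally by fragment:
  imidazole ring core → C:3 H:4 N:2
  (− 2 ring H displaced by substituents)
  + NO2 → N:1 O:2
  + COOCH3 → C:2 H:3 O:2
Element totals:
  C: 5
  H: 5
  N: 3
  O: 4
Molecular formula: C5H5N3O4.
  M = 5(12.011) + 5(1.008) + 3(14.007) + 4(15.999)
    = 60.055 + 5.040 + 42.021 + 63.996 = 171.112

171.11 g/mol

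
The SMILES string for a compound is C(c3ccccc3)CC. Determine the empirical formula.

Atom tally by fragment:
  C6H5CH2 → C:7 H:7
  CH2 → C:1 H:2
  CH3 → C:1 H:3
Element totals:
  C: 9
  H: 12
Molecular formula: C9H12.
gcd of subscripts = 3; dividing each by 3:
  C: 9/3 = 3
  H: 12/3 = 4

C3H4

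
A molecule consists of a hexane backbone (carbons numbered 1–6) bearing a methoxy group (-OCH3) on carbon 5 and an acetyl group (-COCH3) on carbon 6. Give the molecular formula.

Atom tally by fragment:
  CH3 → C:1 H:3
  CH2 → C:1 H:2
  CH2 → C:1 H:2
  CH2 → C:1 H:2
  CH(OCH3) → C:2 H:4 O:1
  CH2COCH3 → C:3 H:5 O:1
Element totals:
  C: 9
  H: 18
  O: 2

C9H18O2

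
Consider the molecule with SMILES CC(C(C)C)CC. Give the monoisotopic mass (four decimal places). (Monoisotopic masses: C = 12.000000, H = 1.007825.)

100.1252

Atom tally by fragment:
  CH3 → C:1 H:3
  CH(CH(CH3)2) → C:4 H:8
  CH2 → C:1 H:2
  CH3 → C:1 H:3
Element totals:
  C: 7
  H: 16
Molecular formula: C7H16.
  M = 7(12.0) + 16(1.007825)
    = 84.000000 + 16.125200 = 100.125200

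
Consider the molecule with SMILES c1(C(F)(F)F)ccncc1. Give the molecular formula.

Atom tally by fragment:
  pyridine ring core → C:5 H:5 N:1
  (− 1 ring H displaced by substituents)
  + CF3 → C:1 F:3
Element totals:
  C: 6
  H: 4
  F: 3
  N: 1

C6H4F3N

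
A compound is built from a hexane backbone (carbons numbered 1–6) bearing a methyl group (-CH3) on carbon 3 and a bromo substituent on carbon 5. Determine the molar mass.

179.10 g/mol

Atom tally by fragment:
  CH3 → C:1 H:3
  CH2 → C:1 H:2
  CH(CH3) → C:2 H:4
  CH2 → C:1 H:2
  CH(Br) → C:1 H:1 Br:1
  CH3 → C:1 H:3
Element totals:
  C: 7
  H: 15
  Br: 1
Molecular formula: C7H15Br.
  M = 7(12.011) + 15(1.008) + 79.904
    = 84.077 + 15.120 + 79.904 = 179.101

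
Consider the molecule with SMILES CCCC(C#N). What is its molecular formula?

Atom tally by fragment:
  CH3 → C:1 H:3
  CH2 → C:1 H:2
  CH2 → C:1 H:2
  CH2CN → C:2 H:2 N:1
Element totals:
  C: 5
  H: 9
  N: 1

C5H9N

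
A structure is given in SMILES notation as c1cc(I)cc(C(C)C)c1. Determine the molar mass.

246.09 g/mol

Atom tally by fragment:
  benzene ring core → C:6 H:6
  (− 2 ring H displaced by substituents)
  + I → I:1
  + CH(CH3)2 → C:3 H:7
Element totals:
  C: 9
  H: 11
  I: 1
Molecular formula: C9H11I.
  M = 9(12.011) + 11(1.008) + 126.904
    = 108.099 + 11.088 + 126.904 = 246.091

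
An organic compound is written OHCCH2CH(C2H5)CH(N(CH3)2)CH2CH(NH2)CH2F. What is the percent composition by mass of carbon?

60.52%

Element totals:
  C: 11
  H: 23
  F: 1
  N: 2
  O: 1
Molecular formula: C11H23FN2O.
Molar mass = 218.316 g/mol.
Mass from C: 11 × 12.011 = 132.121 g/mol.
%C = 132.121 / 218.316 × 100 = 60.52%.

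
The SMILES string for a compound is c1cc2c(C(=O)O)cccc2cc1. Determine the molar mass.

172.18 g/mol

Atom tally by fragment:
  naphthalene ring system core → C:10 H:8
  (− 1 ring H displaced by substituents)
  + COOH → C:1 H:1 O:2
Element totals:
  C: 11
  H: 8
  O: 2
Molecular formula: C11H8O2.
  M = 11(12.011) + 8(1.008) + 2(15.999)
    = 132.121 + 8.064 + 31.998 = 172.183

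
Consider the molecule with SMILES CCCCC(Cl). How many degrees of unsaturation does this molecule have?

Atom tally by fragment:
  CH3 → C:1 H:3
  CH2 → C:1 H:2
  CH2 → C:1 H:2
  CH2 → C:1 H:2
  CH2Cl → C:1 H:2 Cl:1
Element totals:
  C: 5
  H: 11
  Cl: 1
Molecular formula: C5H11Cl.
DoU = (2C + 2 + N − H − X) / 2 = (2·5 + 2 + 0 − 11 − 1) / 2 = 0.

0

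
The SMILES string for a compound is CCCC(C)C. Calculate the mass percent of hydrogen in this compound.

16.38%

Atom tally by fragment:
  CH3 → C:1 H:3
  CH2 → C:1 H:2
  CH2 → C:1 H:2
  CH(CH3) → C:2 H:4
  CH3 → C:1 H:3
Element totals:
  C: 6
  H: 14
Molecular formula: C6H14.
Molar mass = 86.178 g/mol.
Mass from H: 14 × 1.008 = 14.112 g/mol.
%H = 14.112 / 86.178 × 100 = 16.38%.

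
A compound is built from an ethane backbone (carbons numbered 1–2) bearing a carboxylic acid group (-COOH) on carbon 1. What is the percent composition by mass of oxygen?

43.19%

Atom tally by fragment:
  HOOCCH2 → C:2 H:3 O:2
  CH3 → C:1 H:3
Element totals:
  C: 3
  H: 6
  O: 2
Molecular formula: C3H6O2.
Molar mass = 74.079 g/mol.
Mass from O: 2 × 15.999 = 31.998 g/mol.
%O = 31.998 / 74.079 × 100 = 43.19%.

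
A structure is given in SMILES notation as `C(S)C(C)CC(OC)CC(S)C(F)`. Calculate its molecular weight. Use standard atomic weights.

226.37 g/mol

Atom tally by fragment:
  HSCH2 → C:1 H:3 S:1
  CH(CH3) → C:2 H:4
  CH2 → C:1 H:2
  CH(OCH3) → C:2 H:4 O:1
  CH2 → C:1 H:2
  CH(SH) → C:1 H:2 S:1
  CH2F → C:1 H:2 F:1
Element totals:
  C: 9
  H: 19
  F: 1
  O: 1
  S: 2
Molecular formula: C9H19FOS2.
  M = 9(12.011) + 19(1.008) + 18.998 + 15.999 + 2(32.06)
    = 108.099 + 19.152 + 18.998 + 15.999 + 64.120 = 226.368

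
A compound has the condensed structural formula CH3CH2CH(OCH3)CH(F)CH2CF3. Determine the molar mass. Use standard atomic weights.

188.16 g/mol

Atom tally by fragment:
  CH3 → C:1 H:3
  CH2 → C:1 H:2
  CH(OCH3) → C:2 H:4 O:1
  CH(F) → C:1 H:1 F:1
  CH2CF3 → C:2 H:2 F:3
Element totals:
  C: 7
  H: 12
  F: 4
  O: 1
Molecular formula: C7H12F4O.
  M = 7(12.011) + 12(1.008) + 4(18.998) + 15.999
    = 84.077 + 12.096 + 75.992 + 15.999 = 188.164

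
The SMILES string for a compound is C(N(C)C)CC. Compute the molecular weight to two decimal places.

87.17 g/mol

Atom tally by fragment:
  (CH3)2NCH2 → C:3 H:8 N:1
  CH2 → C:1 H:2
  CH3 → C:1 H:3
Element totals:
  C: 5
  H: 13
  N: 1
Molecular formula: C5H13N.
  M = 5(12.011) + 13(1.008) + 14.007
    = 60.055 + 13.104 + 14.007 = 87.166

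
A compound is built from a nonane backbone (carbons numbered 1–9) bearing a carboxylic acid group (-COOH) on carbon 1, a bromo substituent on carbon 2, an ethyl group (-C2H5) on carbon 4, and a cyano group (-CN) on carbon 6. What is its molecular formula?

Atom tally by fragment:
  HOOCCH2 → C:2 H:3 O:2
  CH(Br) → C:1 H:1 Br:1
  CH2 → C:1 H:2
  CH(C2H5) → C:3 H:6
  CH2 → C:1 H:2
  CH(CN) → C:2 H:1 N:1
  CH2 → C:1 H:2
  CH2 → C:1 H:2
  CH3 → C:1 H:3
Element totals:
  C: 13
  H: 22
  Br: 1
  N: 1
  O: 2

C13H22BrNO2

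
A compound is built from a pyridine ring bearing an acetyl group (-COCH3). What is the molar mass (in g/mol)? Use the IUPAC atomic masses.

121.14 g/mol

Atom tally by fragment:
  pyridine ring core → C:5 H:5 N:1
  (− 1 ring H displaced by substituents)
  + COCH3 → C:2 H:3 O:1
Element totals:
  C: 7
  H: 7
  N: 1
  O: 1
Molecular formula: C7H7NO.
  M = 7(12.011) + 7(1.008) + 14.007 + 15.999
    = 84.077 + 7.056 + 14.007 + 15.999 = 121.139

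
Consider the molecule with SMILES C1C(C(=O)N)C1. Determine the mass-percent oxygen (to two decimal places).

Atom tally by fragment:
  cyclopropane ring core → C:3 H:6
  (− 1 ring H displaced by substituents)
  + CONH2 → C:1 H:2 O:1 N:1
Element totals:
  C: 4
  H: 7
  N: 1
  O: 1
Molecular formula: C4H7NO.
Molar mass = 85.106 g/mol.
Mass from O: 1 × 15.999 = 15.999 g/mol.
%O = 15.999 / 85.106 × 100 = 18.80%.

18.80%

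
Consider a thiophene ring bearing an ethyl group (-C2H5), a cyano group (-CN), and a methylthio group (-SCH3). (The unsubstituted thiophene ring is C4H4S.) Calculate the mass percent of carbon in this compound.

Atom tally by fragment:
  thiophene ring core → C:4 H:4 S:1
  (− 3 ring H displaced by substituents)
  + C2H5 → C:2 H:5
  + CN → C:1 N:1
  + SCH3 → C:1 H:3 S:1
Element totals:
  C: 8
  H: 9
  N: 1
  S: 2
Molecular formula: C8H9NS2.
Molar mass = 183.287 g/mol.
Mass from C: 8 × 12.011 = 96.088 g/mol.
%C = 96.088 / 183.287 × 100 = 52.42%.

52.42%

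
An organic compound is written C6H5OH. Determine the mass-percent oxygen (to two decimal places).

17.00%

Atom tally by fragment:
  benzene ring core → C:6 H:6
  (− 1 ring H displaced by substituents)
  + OH → O:1 H:1
Element totals:
  C: 6
  H: 6
  O: 1
Molecular formula: C6H6O.
Molar mass = 94.113 g/mol.
Mass from O: 1 × 15.999 = 15.999 g/mol.
%O = 15.999 / 94.113 × 100 = 17.00%.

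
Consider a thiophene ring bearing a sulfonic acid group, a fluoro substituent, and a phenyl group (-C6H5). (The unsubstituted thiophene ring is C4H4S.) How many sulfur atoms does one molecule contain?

2

Atom tally by fragment:
  thiophene ring core → C:4 H:4 S:1
  (− 3 ring H displaced by substituents)
  + SO3H → S:1 O:3 H:1
  + F → F:1
  + C6H5 → C:6 H:5
Element totals:
  C: 10
  H: 7
  F: 1
  O: 3
  S: 2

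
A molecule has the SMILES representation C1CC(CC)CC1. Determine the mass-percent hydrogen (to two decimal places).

14.37%

Atom tally by fragment:
  cyclopentane ring core → C:5 H:10
  (− 1 ring H displaced by substituents)
  + C2H5 → C:2 H:5
Element totals:
  C: 7
  H: 14
Molecular formula: C7H14.
Molar mass = 98.189 g/mol.
Mass from H: 14 × 1.008 = 14.112 g/mol.
%H = 14.112 / 98.189 × 100 = 14.37%.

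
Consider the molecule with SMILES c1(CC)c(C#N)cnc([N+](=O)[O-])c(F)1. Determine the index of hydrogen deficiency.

Atom tally by fragment:
  pyridine ring core → C:5 H:5 N:1
  (− 4 ring H displaced by substituents)
  + C2H5 → C:2 H:5
  + CN → C:1 N:1
  + NO2 → N:1 O:2
  + F → F:1
Element totals:
  C: 8
  H: 6
  F: 1
  N: 3
  O: 2
Molecular formula: C8H6FN3O2.
DoU = (2C + 2 + N − H − X) / 2 = (2·8 + 2 + 3 − 6 − 1) / 2 = 7.

7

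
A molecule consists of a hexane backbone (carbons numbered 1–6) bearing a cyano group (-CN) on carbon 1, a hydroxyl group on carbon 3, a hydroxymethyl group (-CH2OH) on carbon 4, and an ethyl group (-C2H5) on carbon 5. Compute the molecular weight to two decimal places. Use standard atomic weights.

Atom tally by fragment:
  NCCH2 → C:2 H:2 N:1
  CH2 → C:1 H:2
  CH(OH) → C:1 H:2 O:1
  CH(CH2OH) → C:2 H:4 O:1
  CH(C2H5) → C:3 H:6
  CH3 → C:1 H:3
Element totals:
  C: 10
  H: 19
  N: 1
  O: 2
Molecular formula: C10H19NO2.
  M = 10(12.011) + 19(1.008) + 14.007 + 2(15.999)
    = 120.110 + 19.152 + 14.007 + 31.998 = 185.267

185.27 g/mol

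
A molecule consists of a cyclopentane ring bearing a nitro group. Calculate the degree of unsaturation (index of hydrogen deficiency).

2

Atom tally by fragment:
  cyclopentane ring core → C:5 H:10
  (− 1 ring H displaced by substituents)
  + NO2 → N:1 O:2
Element totals:
  C: 5
  H: 9
  N: 1
  O: 2
Molecular formula: C5H9NO2.
DoU = (2C + 2 + N − H − X) / 2 = (2·5 + 2 + 1 − 9 − 0) / 2 = 2.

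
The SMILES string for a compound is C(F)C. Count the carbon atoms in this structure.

Atom tally by fragment:
  FCH2 → C:1 H:2 F:1
  CH3 → C:1 H:3
Element totals:
  C: 2
  H: 5
  F: 1

2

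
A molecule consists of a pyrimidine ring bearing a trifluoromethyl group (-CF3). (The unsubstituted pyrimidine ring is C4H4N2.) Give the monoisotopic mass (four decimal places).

Atom tally by fragment:
  pyrimidine ring core → C:4 H:4 N:2
  (− 1 ring H displaced by substituents)
  + CF3 → C:1 F:3
Element totals:
  C: 5
  H: 3
  F: 3
  N: 2
Molecular formula: C5H3F3N2.
  M = 5(12.0) + 3(1.007825) + 3(18.998403) + 2(14.003074)
    = 60.000000 + 3.023475 + 56.995209 + 28.006148 = 148.024832

148.0248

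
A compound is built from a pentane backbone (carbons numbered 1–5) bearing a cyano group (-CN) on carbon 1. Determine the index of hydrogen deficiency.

2

Atom tally by fragment:
  NCCH2 → C:2 H:2 N:1
  CH2 → C:1 H:2
  CH2 → C:1 H:2
  CH2 → C:1 H:2
  CH3 → C:1 H:3
Element totals:
  C: 6
  H: 11
  N: 1
Molecular formula: C6H11N.
DoU = (2C + 2 + N − H − X) / 2 = (2·6 + 2 + 1 − 11 − 0) / 2 = 2.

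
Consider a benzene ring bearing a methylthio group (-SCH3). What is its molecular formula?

C7H8S

Atom tally by fragment:
  benzene ring core → C:6 H:6
  (− 1 ring H displaced by substituents)
  + SCH3 → C:1 H:3 S:1
Element totals:
  C: 7
  H: 8
  S: 1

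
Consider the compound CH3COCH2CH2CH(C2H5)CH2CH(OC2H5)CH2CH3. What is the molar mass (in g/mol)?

Atom tally by fragment:
  CH3COCH2 → C:3 H:5 O:1
  CH2 → C:1 H:2
  CH(C2H5) → C:3 H:6
  CH2 → C:1 H:2
  CH(OC2H5) → C:3 H:6 O:1
  CH2 → C:1 H:2
  CH3 → C:1 H:3
Element totals:
  C: 13
  H: 26
  O: 2
Molecular formula: C13H26O2.
  M = 13(12.011) + 26(1.008) + 2(15.999)
    = 156.143 + 26.208 + 31.998 = 214.349

214.35 g/mol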